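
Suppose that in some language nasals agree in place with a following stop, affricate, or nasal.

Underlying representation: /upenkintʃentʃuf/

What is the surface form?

/n/ before /k/ (velar) → [ŋ]
/n/ before /tʃ/ (palatal) → [ɲ]
/n/ before /tʃ/ (palatal) → [ɲ]

[upeŋkiɲtʃeɲtʃuf]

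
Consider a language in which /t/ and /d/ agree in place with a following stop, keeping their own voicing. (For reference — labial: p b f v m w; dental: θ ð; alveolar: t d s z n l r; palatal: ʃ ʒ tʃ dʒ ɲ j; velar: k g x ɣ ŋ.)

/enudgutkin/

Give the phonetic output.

/d/ before /g/ (velar) → [g]
/t/ before /k/ (velar) → [k]

[enuggukkin]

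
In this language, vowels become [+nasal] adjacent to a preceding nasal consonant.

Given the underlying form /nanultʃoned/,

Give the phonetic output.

[nãnũltʃonẽd]

/a/ after nasal /n/ → [ã]
/u/ after nasal /n/ → [ũ]
/e/ after nasal /n/ → [ẽ]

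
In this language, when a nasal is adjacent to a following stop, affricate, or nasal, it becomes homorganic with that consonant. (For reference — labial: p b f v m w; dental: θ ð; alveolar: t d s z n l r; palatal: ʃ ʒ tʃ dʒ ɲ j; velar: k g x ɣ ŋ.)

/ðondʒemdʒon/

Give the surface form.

/n/ before /dʒ/ (palatal) → [ɲ]
/m/ before /dʒ/ (palatal) → [ɲ]

[ðoɲdʒeɲdʒon]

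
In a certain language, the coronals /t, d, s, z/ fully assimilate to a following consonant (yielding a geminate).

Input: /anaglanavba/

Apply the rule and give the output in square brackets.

[anaglanavba]

no segment meets the rule's conditions; no change.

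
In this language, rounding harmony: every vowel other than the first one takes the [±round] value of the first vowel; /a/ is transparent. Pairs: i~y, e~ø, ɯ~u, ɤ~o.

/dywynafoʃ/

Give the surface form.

no segment meets the rule's conditions; no change.

[dywynafoʃ]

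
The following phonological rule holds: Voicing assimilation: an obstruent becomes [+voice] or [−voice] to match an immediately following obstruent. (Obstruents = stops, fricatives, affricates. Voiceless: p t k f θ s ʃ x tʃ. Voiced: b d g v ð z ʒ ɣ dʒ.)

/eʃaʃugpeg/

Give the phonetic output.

/g/ before /p/ (voiceless) → [k]

[eʃaʃukpeg]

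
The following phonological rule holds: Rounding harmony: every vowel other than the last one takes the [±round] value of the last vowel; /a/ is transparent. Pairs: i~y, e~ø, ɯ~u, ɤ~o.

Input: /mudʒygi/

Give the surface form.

/u/ harmonizes with /i/ ([-round]) → [ɯ]
/y/ harmonizes with /i/ ([-round]) → [i]

[mɯdʒigi]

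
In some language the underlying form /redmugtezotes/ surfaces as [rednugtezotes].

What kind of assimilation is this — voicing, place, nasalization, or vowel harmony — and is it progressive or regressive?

place assimilation, progressive

/m/→[n].
Each target copies a feature from the preceding segment, so the direction is progressive.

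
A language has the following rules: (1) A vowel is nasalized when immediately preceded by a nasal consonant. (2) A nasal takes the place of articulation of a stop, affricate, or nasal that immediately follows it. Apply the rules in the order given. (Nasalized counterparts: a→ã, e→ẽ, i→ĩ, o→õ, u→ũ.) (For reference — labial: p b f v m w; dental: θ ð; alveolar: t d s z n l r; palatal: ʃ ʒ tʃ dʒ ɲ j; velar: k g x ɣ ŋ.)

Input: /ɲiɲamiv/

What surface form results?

[ɲĩɲãmĩv]

Rule 1: /i/ after nasal /ɲ/ → [ĩ]
Rule 1: /a/ after nasal /ɲ/ → [ã]
Rule 1: /i/ after nasal /m/ → [ĩ]
After rule 1: ɲĩɲãmĩv
Rule 2: no segment meets the rule's conditions; no change.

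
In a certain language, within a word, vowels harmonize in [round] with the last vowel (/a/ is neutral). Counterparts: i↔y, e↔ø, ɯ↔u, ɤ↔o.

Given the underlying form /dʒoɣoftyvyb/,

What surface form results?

[dʒoɣoftyvyb]

no segment meets the rule's conditions; no change.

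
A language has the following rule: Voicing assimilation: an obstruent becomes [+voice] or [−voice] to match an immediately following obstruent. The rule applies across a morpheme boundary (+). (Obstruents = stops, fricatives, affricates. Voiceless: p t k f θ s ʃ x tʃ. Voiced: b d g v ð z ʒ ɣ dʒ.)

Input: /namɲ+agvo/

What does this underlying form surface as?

[namɲ+agvo]

no segment meets the rule's conditions; no change.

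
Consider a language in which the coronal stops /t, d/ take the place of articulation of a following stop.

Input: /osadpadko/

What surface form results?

/d/ before /p/ (labial) → [b]
/d/ before /k/ (velar) → [g]

[osabpagko]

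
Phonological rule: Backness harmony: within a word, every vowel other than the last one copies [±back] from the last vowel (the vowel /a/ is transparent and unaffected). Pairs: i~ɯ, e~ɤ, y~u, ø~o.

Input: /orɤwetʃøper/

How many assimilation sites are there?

2

/o/ harmonizes with /e/ ([-back]) → [ø]
/ɤ/ harmonizes with /e/ ([-back]) → [e]
2 segments change.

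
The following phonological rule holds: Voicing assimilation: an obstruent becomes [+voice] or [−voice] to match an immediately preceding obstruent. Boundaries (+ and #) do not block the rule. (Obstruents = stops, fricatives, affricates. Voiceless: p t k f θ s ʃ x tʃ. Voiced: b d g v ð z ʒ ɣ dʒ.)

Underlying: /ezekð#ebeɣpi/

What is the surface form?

[ezekθ#ebeɣbi]

/ð/ after /k/ (voiceless) → [θ]
/p/ after /ɣ/ (voiced) → [b]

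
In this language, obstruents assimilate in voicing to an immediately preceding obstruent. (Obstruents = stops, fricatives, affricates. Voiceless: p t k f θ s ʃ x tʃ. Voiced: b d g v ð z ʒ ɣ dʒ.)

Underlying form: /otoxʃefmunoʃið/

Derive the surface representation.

[otoxʃefmunoʃið]

no segment meets the rule's conditions; no change.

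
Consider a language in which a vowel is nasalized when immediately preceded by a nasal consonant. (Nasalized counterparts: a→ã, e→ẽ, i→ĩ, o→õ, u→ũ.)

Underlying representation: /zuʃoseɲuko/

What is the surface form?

/u/ after nasal /ɲ/ → [ũ]

[zuʃoseɲũko]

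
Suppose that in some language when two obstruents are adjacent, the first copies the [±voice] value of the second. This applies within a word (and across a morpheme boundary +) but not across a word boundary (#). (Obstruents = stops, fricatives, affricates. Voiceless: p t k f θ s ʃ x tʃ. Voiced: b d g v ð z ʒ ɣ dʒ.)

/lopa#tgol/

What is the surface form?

/t/ before /g/ (voiced) → [d]

[lopa#dgol]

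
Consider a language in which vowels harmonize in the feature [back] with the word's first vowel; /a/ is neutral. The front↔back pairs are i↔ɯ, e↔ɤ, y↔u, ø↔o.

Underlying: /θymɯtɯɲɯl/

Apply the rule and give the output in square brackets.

/ɯ/ harmonizes with /y/ ([-back]) → [i]
/ɯ/ harmonizes with /y/ ([-back]) → [i]
/ɯ/ harmonizes with /y/ ([-back]) → [i]

[θymitiɲil]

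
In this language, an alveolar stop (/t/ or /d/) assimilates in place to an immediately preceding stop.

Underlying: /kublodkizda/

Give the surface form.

[kublodkizda]

no segment meets the rule's conditions; no change.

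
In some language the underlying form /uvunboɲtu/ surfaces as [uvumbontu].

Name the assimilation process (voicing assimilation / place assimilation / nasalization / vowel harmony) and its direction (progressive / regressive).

/n/→[m] /ɲ/→[n].
Each target copies a feature from the following segment, so the direction is regressive.

place assimilation, regressive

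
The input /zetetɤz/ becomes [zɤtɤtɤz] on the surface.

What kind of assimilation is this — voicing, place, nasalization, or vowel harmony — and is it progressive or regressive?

/e/→[ɤ] /e/→[ɤ].
Vowels agree with the last vowel, so the harmony is regressive.

vowel harmony, regressive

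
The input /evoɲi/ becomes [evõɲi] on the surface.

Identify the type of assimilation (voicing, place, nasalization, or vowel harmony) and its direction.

/o/→[õ].
Each target copies a feature from the following segment, so the direction is regressive.

nasalization, regressive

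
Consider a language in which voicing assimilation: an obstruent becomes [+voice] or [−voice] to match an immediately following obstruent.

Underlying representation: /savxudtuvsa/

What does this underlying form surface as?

/v/ before /x/ (voiceless) → [f]
/d/ before /t/ (voiceless) → [t]
/v/ before /s/ (voiceless) → [f]

[safxuttufsa]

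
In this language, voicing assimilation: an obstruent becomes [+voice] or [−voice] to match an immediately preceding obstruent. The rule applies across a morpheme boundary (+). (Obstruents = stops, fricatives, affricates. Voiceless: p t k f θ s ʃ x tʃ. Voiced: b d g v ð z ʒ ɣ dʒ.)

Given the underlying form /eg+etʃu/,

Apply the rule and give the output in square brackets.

no segment meets the rule's conditions; no change.

[eg+etʃu]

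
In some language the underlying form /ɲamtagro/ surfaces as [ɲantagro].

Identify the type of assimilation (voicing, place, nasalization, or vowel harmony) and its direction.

place assimilation, regressive

/m/→[n].
Each target copies a feature from the following segment, so the direction is regressive.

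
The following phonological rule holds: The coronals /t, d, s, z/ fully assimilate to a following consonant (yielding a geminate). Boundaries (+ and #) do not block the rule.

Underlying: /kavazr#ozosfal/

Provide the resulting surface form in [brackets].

/z/ before /r/ → [r] (total assimilation)
/s/ before /f/ → [f] (total assimilation)

[kavarr#ozoffal]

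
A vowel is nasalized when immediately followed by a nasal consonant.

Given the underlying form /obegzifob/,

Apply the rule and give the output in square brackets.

no segment meets the rule's conditions; no change.

[obegzifob]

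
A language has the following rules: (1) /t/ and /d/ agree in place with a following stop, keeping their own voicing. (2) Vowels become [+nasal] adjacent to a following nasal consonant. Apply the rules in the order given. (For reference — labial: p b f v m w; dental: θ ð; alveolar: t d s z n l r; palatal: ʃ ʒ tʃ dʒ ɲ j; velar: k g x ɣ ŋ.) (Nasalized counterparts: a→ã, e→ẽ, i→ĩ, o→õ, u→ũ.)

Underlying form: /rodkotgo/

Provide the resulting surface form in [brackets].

[rogkokgo]

Rule 1: /d/ before /k/ (velar) → [g]
Rule 1: /t/ before /g/ (velar) → [k]
After rule 1: rogkokgo
Rule 2: no segment meets the rule's conditions; no change.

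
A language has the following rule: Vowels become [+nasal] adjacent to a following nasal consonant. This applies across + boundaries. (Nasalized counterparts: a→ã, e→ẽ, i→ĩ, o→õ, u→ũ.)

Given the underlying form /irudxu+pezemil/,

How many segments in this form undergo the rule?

1

/e/ before nasal /m/ → [ẽ]
1 segment changes.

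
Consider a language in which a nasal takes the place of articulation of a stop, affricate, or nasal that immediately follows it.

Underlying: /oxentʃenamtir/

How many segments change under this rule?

2

/n/ before /tʃ/ (palatal) → [ɲ]
/m/ before /t/ (alveolar) → [n]
2 segments change.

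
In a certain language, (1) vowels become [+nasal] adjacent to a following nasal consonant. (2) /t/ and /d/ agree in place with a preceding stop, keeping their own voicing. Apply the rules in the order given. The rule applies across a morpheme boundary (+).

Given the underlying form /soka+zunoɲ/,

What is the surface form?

[soka+zũnõɲ]

Rule 1: /u/ before nasal /n/ → [ũ]
Rule 1: /o/ before nasal /ɲ/ → [õ]
After rule 1: soka+zũnõɲ
Rule 2: no segment meets the rule's conditions; no change.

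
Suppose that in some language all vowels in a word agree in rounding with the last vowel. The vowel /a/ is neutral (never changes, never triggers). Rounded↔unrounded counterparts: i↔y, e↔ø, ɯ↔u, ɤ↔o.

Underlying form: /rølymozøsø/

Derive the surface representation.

no segment meets the rule's conditions; no change.

[rølymozøsø]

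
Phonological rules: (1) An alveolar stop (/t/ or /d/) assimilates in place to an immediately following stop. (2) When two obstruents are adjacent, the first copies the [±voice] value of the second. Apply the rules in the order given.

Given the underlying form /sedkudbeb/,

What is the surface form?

Rule 1: /d/ before /k/ (velar) → [g]
Rule 1: /d/ before /b/ (labial) → [b]
After rule 1: segkubbeb
Rule 2: /g/ before /k/ (voiceless) → [k]

[sekkubbeb]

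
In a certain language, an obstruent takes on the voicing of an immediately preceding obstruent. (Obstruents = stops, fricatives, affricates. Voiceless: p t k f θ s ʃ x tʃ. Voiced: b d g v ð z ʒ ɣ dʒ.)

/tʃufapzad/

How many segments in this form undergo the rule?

/z/ after /p/ (voiceless) → [s]
1 segment changes.

1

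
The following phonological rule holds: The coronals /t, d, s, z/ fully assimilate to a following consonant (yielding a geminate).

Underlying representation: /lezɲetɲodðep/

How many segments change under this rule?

3

/z/ before /ɲ/ → [ɲ] (total assimilation)
/t/ before /ɲ/ → [ɲ] (total assimilation)
/d/ before /ð/ → [ð] (total assimilation)
3 segments change.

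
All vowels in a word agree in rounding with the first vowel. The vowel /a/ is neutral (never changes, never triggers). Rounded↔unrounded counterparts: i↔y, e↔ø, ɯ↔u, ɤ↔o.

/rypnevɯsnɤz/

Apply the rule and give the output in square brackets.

[rypnøvusnoz]

/e/ harmonizes with /y/ ([+round]) → [ø]
/ɯ/ harmonizes with /y/ ([+round]) → [u]
/ɤ/ harmonizes with /y/ ([+round]) → [o]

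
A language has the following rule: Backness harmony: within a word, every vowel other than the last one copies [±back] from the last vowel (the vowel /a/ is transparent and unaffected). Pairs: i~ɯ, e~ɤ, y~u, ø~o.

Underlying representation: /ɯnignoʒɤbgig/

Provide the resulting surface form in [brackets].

/ɯ/ harmonizes with /i/ ([-back]) → [i]
/o/ harmonizes with /i/ ([-back]) → [ø]
/ɤ/ harmonizes with /i/ ([-back]) → [e]

[inignøʒebgig]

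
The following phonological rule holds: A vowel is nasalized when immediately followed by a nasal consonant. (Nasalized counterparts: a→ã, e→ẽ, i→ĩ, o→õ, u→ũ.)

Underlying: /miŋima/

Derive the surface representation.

/i/ before nasal /ŋ/ → [ĩ]
/i/ before nasal /m/ → [ĩ]

[mĩŋĩma]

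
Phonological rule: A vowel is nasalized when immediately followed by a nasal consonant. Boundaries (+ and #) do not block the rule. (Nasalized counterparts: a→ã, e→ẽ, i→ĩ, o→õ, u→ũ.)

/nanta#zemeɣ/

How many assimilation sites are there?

2

/a/ before nasal /n/ → [ã]
/e/ before nasal /m/ → [ẽ]
2 segments change.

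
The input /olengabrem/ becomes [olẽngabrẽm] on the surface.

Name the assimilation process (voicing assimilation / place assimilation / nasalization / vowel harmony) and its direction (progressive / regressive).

/e/→[ẽ] /e/→[ẽ].
Each target copies a feature from the following segment, so the direction is regressive.

nasalization, regressive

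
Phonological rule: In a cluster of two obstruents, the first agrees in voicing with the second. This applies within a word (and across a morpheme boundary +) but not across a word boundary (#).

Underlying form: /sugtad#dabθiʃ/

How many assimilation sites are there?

/g/ before /t/ (voiceless) → [k]
/b/ before /θ/ (voiceless) → [p]
2 segments change.

2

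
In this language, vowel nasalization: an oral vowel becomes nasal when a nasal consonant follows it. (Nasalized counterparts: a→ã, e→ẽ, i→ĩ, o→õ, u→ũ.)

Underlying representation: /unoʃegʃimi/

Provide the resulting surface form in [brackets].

/u/ before nasal /n/ → [ũ]
/i/ before nasal /m/ → [ĩ]

[ũnoʃegʃĩmi]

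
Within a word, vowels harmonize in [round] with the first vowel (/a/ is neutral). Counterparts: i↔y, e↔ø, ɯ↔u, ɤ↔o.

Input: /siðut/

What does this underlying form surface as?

[siðɯt]

/u/ harmonizes with /i/ ([-round]) → [ɯ]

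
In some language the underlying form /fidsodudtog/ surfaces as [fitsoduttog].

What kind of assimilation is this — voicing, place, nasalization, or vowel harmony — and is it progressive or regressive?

voicing assimilation, regressive

/d/→[t] /d/→[t].
Each target copies a feature from the following segment, so the direction is regressive.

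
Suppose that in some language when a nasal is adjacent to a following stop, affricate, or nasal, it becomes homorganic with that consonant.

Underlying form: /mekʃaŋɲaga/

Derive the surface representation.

[mekʃaɲɲaga]

/ŋ/ before /ɲ/ (palatal) → [ɲ]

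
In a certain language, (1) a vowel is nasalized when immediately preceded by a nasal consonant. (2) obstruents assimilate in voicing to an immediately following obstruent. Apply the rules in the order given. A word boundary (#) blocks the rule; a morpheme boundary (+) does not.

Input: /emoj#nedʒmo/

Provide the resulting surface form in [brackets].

Rule 1: /o/ after nasal /m/ → [õ]
Rule 1: /e/ after nasal /n/ → [ẽ]
Rule 1: /o/ after nasal /m/ → [õ]
After rule 1: emõj#nẽdʒmõ
Rule 2: no segment meets the rule's conditions; no change.

[emõj#nẽdʒmõ]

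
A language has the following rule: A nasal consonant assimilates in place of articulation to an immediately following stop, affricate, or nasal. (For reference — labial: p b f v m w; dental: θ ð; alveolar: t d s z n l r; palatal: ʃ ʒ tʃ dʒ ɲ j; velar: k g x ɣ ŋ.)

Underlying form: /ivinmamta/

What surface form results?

/n/ before /m/ (labial) → [m]
/m/ before /t/ (alveolar) → [n]

[ivimmanta]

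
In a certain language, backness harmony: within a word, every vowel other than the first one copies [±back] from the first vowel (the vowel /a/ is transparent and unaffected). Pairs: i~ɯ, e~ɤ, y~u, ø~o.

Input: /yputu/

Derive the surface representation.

[ypyty]

/u/ harmonizes with /y/ ([-back]) → [y]
/u/ harmonizes with /y/ ([-back]) → [y]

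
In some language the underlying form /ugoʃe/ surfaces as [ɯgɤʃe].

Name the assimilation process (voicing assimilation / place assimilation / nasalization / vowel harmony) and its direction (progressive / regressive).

vowel harmony, regressive

/u/→[ɯ] /o/→[ɤ].
Vowels agree with the last vowel, so the harmony is regressive.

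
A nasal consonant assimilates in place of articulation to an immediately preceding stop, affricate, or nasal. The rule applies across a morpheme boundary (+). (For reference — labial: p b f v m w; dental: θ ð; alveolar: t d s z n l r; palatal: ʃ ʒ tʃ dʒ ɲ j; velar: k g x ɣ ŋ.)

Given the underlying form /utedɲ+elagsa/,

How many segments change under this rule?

/ɲ/ after /d/ (alveolar) → [n]
1 segment changes.

1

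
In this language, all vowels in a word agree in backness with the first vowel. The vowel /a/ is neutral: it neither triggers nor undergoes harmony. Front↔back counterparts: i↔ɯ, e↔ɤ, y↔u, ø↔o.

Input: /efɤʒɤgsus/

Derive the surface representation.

[efeʒegsys]

/ɤ/ harmonizes with /e/ ([-back]) → [e]
/ɤ/ harmonizes with /e/ ([-back]) → [e]
/u/ harmonizes with /e/ ([-back]) → [y]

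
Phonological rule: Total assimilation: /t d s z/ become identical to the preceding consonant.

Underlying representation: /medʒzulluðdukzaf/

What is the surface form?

/z/ after /dʒ/ → [dʒ] (total assimilation)
/d/ after /ð/ → [ð] (total assimilation)
/z/ after /k/ → [k] (total assimilation)

[medʒdʒulluððukkaf]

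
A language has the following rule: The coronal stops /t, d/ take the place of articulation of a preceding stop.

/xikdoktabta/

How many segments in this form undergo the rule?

3

/d/ after /k/ (velar) → [g]
/t/ after /k/ (velar) → [k]
/t/ after /b/ (labial) → [p]
3 segments change.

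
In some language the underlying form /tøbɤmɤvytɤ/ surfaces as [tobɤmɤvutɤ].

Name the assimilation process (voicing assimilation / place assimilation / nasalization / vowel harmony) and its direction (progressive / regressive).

vowel harmony, regressive

/ø/→[o] /y/→[u].
Vowels agree with the last vowel, so the harmony is regressive.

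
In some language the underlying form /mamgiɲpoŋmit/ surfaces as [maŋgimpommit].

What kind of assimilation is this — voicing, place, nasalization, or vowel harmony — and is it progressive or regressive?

/m/→[ŋ] /ɲ/→[m] /ŋ/→[m].
Each target copies a feature from the following segment, so the direction is regressive.

place assimilation, regressive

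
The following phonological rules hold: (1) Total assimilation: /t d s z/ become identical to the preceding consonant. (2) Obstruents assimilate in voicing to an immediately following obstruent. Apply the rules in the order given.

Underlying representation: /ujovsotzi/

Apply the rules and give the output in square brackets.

Rule 1: /s/ after /v/ → [v] (total assimilation)
Rule 1: /z/ after /t/ → [t] (total assimilation)
After rule 1: ujovvotti
Rule 2: no segment meets the rule's conditions; no change.

[ujovvotti]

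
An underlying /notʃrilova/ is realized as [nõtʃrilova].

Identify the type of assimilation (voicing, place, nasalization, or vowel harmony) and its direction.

/o/→[õ].
Each target copies a feature from the preceding segment, so the direction is progressive.

nasalization, progressive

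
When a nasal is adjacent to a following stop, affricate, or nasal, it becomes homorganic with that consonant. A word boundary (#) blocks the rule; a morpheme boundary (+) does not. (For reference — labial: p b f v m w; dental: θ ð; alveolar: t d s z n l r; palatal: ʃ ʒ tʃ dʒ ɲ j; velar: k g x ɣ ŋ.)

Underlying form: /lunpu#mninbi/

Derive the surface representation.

/n/ before /p/ (labial) → [m]
/m/ before /n/ (alveolar) → [n]
/n/ before /b/ (labial) → [m]

[lumpu#nnimbi]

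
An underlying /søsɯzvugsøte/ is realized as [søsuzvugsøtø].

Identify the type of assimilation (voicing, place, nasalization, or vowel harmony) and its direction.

/ɯ/→[u] /e/→[ø].
Vowels agree with the first vowel, so the harmony is progressive.

vowel harmony, progressive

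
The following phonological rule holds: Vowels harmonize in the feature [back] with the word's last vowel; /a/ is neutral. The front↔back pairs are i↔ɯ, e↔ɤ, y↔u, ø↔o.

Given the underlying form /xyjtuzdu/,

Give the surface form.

[xujtuzdu]

/y/ harmonizes with /u/ ([+back]) → [u]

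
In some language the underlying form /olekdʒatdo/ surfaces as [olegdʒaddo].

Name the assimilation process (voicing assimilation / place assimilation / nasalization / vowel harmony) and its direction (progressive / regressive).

/k/→[g] /t/→[d].
Each target copies a feature from the following segment, so the direction is regressive.

voicing assimilation, regressive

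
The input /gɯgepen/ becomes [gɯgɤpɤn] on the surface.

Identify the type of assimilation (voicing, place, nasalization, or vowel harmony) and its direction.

vowel harmony, progressive

/e/→[ɤ] /e/→[ɤ].
Vowels agree with the first vowel, so the harmony is progressive.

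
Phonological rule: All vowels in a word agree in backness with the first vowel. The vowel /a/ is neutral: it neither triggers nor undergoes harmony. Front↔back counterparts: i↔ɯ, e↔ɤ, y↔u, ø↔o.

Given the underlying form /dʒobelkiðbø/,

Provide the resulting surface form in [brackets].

[dʒobɤlkɯðbo]

/e/ harmonizes with /o/ ([+back]) → [ɤ]
/i/ harmonizes with /o/ ([+back]) → [ɯ]
/ø/ harmonizes with /o/ ([+back]) → [o]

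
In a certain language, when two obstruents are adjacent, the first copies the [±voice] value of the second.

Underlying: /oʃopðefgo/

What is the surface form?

/p/ before /ð/ (voiced) → [b]
/f/ before /g/ (voiced) → [v]

[oʃobðevgo]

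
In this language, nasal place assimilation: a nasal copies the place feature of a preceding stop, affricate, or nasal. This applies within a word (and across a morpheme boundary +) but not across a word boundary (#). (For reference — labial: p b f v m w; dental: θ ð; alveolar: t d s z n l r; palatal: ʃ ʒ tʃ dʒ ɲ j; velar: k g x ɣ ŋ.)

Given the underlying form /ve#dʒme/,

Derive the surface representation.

/m/ after /dʒ/ (palatal) → [ɲ]

[ve#dʒɲe]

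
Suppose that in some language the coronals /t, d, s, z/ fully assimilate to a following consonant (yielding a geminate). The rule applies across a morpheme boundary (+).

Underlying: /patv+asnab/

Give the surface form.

[pavv+annab]

/t/ before /v/ → [v] (total assimilation)
/s/ before /n/ → [n] (total assimilation)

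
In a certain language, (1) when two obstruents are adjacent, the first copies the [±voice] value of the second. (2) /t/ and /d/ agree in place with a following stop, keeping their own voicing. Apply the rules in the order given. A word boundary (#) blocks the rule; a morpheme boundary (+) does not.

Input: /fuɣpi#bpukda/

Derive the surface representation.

Rule 1: /ɣ/ before /p/ (voiceless) → [x]
Rule 1: /b/ before /p/ (voiceless) → [p]
Rule 1: /k/ before /d/ (voiced) → [g]
After rule 1: fuxpi#ppugda
Rule 2: no segment meets the rule's conditions; no change.

[fuxpi#ppugda]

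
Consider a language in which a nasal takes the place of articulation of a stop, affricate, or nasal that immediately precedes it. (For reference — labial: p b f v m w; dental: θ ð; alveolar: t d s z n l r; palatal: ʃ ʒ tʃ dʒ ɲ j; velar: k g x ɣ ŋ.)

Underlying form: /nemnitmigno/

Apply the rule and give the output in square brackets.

/n/ after /m/ (labial) → [m]
/m/ after /t/ (alveolar) → [n]
/n/ after /g/ (velar) → [ŋ]

[nemmitnigŋo]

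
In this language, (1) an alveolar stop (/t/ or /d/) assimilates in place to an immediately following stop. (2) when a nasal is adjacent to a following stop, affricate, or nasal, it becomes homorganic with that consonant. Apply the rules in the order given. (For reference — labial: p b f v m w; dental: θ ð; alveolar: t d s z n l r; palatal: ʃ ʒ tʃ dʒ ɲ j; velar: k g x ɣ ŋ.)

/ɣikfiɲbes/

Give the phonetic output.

Rule 1: no segment meets the rule's conditions; no change.
After rule 1: ɣikfiɲbes
Rule 2: /ɲ/ before /b/ (labial) → [m]

[ɣikfimbes]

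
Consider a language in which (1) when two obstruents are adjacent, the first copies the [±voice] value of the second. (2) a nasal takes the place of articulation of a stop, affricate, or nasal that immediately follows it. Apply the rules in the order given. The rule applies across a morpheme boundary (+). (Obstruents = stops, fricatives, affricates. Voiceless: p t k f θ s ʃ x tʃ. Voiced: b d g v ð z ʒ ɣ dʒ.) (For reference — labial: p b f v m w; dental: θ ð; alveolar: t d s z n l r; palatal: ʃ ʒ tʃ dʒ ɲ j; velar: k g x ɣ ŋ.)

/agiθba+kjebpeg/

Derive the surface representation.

Rule 1: /θ/ before /b/ (voiced) → [ð]
Rule 1: /b/ before /p/ (voiceless) → [p]
After rule 1: agiðba+kjeppeg
Rule 2: no segment meets the rule's conditions; no change.

[agiðba+kjeppeg]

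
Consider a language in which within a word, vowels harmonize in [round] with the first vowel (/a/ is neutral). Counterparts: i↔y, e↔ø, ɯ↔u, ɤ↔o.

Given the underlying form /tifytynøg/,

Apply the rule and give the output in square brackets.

/y/ harmonizes with /i/ ([-round]) → [i]
/y/ harmonizes with /i/ ([-round]) → [i]
/ø/ harmonizes with /i/ ([-round]) → [e]

[tifitineg]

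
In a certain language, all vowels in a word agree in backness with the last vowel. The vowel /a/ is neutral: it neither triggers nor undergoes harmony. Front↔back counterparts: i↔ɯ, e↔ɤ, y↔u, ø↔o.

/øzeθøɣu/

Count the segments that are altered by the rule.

/ø/ harmonizes with /u/ ([+back]) → [o]
/e/ harmonizes with /u/ ([+back]) → [ɤ]
/ø/ harmonizes with /u/ ([+back]) → [o]
3 segments change.

3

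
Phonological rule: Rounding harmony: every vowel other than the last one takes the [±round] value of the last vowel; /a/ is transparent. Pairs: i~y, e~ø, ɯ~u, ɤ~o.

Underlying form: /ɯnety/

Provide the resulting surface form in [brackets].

/ɯ/ harmonizes with /y/ ([+round]) → [u]
/e/ harmonizes with /y/ ([+round]) → [ø]

[unøty]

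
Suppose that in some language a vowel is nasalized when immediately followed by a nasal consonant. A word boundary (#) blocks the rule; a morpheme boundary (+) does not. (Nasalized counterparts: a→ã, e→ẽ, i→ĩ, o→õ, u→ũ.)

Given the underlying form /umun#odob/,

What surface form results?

[ũmũn#odob]

/u/ before nasal /m/ → [ũ]
/u/ before nasal /n/ → [ũ]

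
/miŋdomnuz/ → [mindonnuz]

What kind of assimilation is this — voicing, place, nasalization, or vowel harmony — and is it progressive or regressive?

place assimilation, regressive

/ŋ/→[n] /m/→[n].
Each target copies a feature from the following segment, so the direction is regressive.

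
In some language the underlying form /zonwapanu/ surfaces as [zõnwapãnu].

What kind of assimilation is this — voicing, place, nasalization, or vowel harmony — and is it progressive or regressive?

/o/→[õ] /a/→[ã].
Each target copies a feature from the following segment, so the direction is regressive.

nasalization, regressive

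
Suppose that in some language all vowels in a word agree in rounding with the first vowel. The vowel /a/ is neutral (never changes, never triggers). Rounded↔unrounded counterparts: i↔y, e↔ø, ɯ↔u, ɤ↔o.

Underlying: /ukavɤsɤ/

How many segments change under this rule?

2

/ɤ/ harmonizes with /u/ ([+round]) → [o]
/ɤ/ harmonizes with /u/ ([+round]) → [o]
2 segments change.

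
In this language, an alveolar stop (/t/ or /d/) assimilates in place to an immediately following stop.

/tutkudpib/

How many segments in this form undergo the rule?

/t/ before /k/ (velar) → [k]
/d/ before /p/ (labial) → [b]
2 segments change.

2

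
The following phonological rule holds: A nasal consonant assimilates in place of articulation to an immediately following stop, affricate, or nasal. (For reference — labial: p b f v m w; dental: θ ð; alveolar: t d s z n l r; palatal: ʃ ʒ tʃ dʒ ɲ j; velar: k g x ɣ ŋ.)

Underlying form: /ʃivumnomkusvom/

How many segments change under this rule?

2

/m/ before /n/ (alveolar) → [n]
/m/ before /k/ (velar) → [ŋ]
2 segments change.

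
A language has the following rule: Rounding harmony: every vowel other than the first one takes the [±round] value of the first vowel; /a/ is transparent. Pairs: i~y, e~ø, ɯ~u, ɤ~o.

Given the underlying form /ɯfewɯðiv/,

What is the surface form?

no segment meets the rule's conditions; no change.

[ɯfewɯðiv]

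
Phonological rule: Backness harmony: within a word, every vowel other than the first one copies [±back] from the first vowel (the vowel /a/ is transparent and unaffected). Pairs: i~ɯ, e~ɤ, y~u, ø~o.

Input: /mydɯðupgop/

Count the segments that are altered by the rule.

3

/ɯ/ harmonizes with /y/ ([-back]) → [i]
/u/ harmonizes with /y/ ([-back]) → [y]
/o/ harmonizes with /y/ ([-back]) → [ø]
3 segments change.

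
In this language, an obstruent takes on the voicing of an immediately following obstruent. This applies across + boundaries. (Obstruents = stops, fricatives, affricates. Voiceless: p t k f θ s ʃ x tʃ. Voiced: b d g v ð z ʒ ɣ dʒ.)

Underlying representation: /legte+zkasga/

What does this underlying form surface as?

/g/ before /t/ (voiceless) → [k]
/z/ before /k/ (voiceless) → [s]
/s/ before /g/ (voiced) → [z]

[lekte+skazga]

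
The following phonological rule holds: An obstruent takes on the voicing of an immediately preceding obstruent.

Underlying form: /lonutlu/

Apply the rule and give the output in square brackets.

[lonutlu]

no segment meets the rule's conditions; no change.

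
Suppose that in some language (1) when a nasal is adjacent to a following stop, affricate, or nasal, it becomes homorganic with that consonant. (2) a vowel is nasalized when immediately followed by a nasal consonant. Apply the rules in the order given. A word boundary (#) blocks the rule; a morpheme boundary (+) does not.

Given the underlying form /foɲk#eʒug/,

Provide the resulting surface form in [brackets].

Rule 1: /ɲ/ before /k/ (velar) → [ŋ]
After rule 1: foŋk#eʒug
Rule 2: /o/ before nasal /ŋ/ → [õ]

[fõŋk#eʒug]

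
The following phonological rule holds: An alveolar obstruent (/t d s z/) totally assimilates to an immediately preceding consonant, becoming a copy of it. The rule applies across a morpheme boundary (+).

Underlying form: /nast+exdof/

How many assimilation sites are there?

2

/t/ after /s/ → [s] (total assimilation)
/d/ after /x/ → [x] (total assimilation)
2 segments change.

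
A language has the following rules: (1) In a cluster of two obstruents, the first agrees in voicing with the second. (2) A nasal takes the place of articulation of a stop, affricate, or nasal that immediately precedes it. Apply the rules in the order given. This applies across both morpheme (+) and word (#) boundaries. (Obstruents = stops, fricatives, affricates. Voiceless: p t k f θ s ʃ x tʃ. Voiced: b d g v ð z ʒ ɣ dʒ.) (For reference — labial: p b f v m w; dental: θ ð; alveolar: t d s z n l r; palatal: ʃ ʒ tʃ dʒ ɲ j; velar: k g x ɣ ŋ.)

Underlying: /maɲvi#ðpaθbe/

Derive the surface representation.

[maɲvi#θpaðbe]

Rule 1: /ð/ before /p/ (voiceless) → [θ]
Rule 1: /θ/ before /b/ (voiced) → [ð]
After rule 1: maɲvi#θpaðbe
Rule 2: no segment meets the rule's conditions; no change.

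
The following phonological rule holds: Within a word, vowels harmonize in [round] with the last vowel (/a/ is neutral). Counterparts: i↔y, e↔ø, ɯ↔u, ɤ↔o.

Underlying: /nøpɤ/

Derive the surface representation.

/ø/ harmonizes with /ɤ/ ([-round]) → [e]

[nepɤ]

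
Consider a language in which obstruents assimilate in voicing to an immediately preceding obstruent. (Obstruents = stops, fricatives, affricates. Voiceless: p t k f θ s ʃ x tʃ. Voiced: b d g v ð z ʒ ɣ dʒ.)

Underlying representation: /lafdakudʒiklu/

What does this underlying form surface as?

[laftakudʒiklu]

/d/ after /f/ (voiceless) → [t]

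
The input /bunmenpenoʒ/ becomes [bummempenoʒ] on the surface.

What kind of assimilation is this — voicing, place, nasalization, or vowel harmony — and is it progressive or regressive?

/n/→[m] /n/→[m].
Each target copies a feature from the following segment, so the direction is regressive.

place assimilation, regressive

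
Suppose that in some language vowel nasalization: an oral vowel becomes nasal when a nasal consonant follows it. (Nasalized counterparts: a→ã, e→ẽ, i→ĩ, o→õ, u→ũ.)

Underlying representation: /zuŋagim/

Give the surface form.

/u/ before nasal /ŋ/ → [ũ]
/i/ before nasal /m/ → [ĩ]

[zũŋagĩm]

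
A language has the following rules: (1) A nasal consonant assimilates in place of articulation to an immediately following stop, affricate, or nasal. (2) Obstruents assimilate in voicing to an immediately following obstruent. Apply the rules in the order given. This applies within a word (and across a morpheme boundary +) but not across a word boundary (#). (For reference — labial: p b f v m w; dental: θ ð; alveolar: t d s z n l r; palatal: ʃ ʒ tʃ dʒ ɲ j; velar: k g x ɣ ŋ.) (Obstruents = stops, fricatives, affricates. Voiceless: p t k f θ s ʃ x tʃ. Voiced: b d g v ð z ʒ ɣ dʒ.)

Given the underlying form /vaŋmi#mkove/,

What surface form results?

Rule 1: /ŋ/ before /m/ (labial) → [m]
Rule 1: /m/ before /k/ (velar) → [ŋ]
After rule 1: vammi#ŋkove
Rule 2: no segment meets the rule's conditions; no change.

[vammi#ŋkove]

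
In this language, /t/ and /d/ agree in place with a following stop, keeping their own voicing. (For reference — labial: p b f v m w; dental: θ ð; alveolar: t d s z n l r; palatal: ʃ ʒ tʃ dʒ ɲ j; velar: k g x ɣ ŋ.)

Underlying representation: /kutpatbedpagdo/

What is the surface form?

[kuppapbebpagdo]

/t/ before /p/ (labial) → [p]
/t/ before /b/ (labial) → [p]
/d/ before /p/ (labial) → [b]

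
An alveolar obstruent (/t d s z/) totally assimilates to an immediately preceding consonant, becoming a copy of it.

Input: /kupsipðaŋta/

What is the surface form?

[kuppipðaŋŋa]

/s/ after /p/ → [p] (total assimilation)
/t/ after /ŋ/ → [ŋ] (total assimilation)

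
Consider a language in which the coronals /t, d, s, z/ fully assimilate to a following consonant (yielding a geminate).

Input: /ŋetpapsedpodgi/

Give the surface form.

/t/ before /p/ → [p] (total assimilation)
/d/ before /p/ → [p] (total assimilation)
/d/ before /g/ → [g] (total assimilation)

[ŋeppapseppoggi]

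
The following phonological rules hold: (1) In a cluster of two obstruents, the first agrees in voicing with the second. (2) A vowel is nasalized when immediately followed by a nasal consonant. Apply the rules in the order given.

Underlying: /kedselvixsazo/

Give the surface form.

Rule 1: /d/ before /s/ (voiceless) → [t]
After rule 1: ketselvixsazo
Rule 2: no segment meets the rule's conditions; no change.

[ketselvixsazo]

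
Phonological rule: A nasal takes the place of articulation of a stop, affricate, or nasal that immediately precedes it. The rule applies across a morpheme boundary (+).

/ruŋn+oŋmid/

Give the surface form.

/n/ after /ŋ/ (velar) → [ŋ]
/m/ after /ŋ/ (velar) → [ŋ]

[ruŋŋ+oŋŋid]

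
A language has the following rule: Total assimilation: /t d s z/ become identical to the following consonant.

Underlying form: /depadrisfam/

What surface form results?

/d/ before /r/ → [r] (total assimilation)
/s/ before /f/ → [f] (total assimilation)

[deparriffam]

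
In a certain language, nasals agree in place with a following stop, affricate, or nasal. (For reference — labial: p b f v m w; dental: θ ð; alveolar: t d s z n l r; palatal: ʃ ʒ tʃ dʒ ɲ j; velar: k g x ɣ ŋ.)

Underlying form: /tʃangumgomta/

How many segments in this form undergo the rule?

3

/n/ before /g/ (velar) → [ŋ]
/m/ before /g/ (velar) → [ŋ]
/m/ before /t/ (alveolar) → [n]
3 segments change.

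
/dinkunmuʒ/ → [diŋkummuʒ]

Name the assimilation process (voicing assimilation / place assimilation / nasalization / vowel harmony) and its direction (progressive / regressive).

/n/→[ŋ] /n/→[m].
Each target copies a feature from the following segment, so the direction is regressive.

place assimilation, regressive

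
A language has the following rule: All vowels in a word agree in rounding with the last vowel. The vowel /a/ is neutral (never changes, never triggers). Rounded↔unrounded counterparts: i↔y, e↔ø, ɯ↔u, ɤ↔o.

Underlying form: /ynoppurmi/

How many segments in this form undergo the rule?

3

/y/ harmonizes with /i/ ([-round]) → [i]
/o/ harmonizes with /i/ ([-round]) → [ɤ]
/u/ harmonizes with /i/ ([-round]) → [ɯ]
3 segments change.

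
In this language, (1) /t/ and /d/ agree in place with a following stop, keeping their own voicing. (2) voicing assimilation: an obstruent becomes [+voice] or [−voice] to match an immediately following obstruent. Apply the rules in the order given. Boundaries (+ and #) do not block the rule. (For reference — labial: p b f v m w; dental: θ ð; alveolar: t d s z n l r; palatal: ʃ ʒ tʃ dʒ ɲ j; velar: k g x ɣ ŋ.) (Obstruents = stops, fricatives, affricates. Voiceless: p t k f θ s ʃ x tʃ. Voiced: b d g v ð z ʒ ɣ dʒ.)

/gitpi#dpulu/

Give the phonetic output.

[gippi#ppulu]

Rule 1: /t/ before /p/ (labial) → [p]
Rule 1: /d/ before /p/ (labial) → [b]
After rule 1: gippi#bpulu
Rule 2: /b/ before /p/ (voiceless) → [p]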